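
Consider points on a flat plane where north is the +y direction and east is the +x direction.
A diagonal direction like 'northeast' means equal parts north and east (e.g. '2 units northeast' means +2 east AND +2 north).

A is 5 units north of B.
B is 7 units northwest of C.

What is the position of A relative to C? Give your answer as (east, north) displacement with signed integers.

Place C at the origin (east=0, north=0).
  B is 7 units northwest of C: delta (east=-7, north=+7); B at (east=-7, north=7).
  A is 5 units north of B: delta (east=+0, north=+5); A at (east=-7, north=12).
Therefore A relative to C: (east=-7, north=12).

Answer: A is at (east=-7, north=12) relative to C.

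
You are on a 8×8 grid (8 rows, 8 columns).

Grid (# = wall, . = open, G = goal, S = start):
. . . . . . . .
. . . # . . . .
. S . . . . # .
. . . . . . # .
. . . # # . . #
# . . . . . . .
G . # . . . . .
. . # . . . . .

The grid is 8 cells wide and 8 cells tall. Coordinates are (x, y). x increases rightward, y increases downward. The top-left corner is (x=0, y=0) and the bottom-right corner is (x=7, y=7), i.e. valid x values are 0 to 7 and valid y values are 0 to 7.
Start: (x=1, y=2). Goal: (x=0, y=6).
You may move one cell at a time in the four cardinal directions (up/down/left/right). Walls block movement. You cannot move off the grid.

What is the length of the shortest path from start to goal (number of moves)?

Answer: Shortest path length: 5

Derivation:
BFS from (x=1, y=2) until reaching (x=0, y=6):
  Distance 0: (x=1, y=2)
  Distance 1: (x=1, y=1), (x=0, y=2), (x=2, y=2), (x=1, y=3)
  Distance 2: (x=1, y=0), (x=0, y=1), (x=2, y=1), (x=3, y=2), (x=0, y=3), (x=2, y=3), (x=1, y=4)
  Distance 3: (x=0, y=0), (x=2, y=0), (x=4, y=2), (x=3, y=3), (x=0, y=4), (x=2, y=4), (x=1, y=5)
  Distance 4: (x=3, y=0), (x=4, y=1), (x=5, y=2), (x=4, y=3), (x=2, y=5), (x=1, y=6)
  Distance 5: (x=4, y=0), (x=5, y=1), (x=5, y=3), (x=3, y=5), (x=0, y=6), (x=1, y=7)  <- goal reached here
One shortest path (5 moves): (x=1, y=2) -> (x=1, y=3) -> (x=1, y=4) -> (x=1, y=5) -> (x=1, y=6) -> (x=0, y=6)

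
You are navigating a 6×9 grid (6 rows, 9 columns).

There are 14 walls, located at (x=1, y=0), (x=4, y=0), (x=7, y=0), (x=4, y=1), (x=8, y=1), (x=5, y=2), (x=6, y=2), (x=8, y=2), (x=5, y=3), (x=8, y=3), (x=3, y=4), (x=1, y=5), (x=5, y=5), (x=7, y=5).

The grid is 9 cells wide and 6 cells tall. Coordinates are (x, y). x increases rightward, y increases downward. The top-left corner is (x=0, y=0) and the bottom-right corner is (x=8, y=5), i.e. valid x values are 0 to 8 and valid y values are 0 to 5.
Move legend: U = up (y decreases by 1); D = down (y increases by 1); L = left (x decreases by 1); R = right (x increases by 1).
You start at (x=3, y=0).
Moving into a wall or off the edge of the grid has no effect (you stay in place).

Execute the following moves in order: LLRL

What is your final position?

Start: (x=3, y=0)
  L (left): (x=3, y=0) -> (x=2, y=0)
  L (left): blocked, stay at (x=2, y=0)
  R (right): (x=2, y=0) -> (x=3, y=0)
  L (left): (x=3, y=0) -> (x=2, y=0)
Final: (x=2, y=0)

Answer: Final position: (x=2, y=0)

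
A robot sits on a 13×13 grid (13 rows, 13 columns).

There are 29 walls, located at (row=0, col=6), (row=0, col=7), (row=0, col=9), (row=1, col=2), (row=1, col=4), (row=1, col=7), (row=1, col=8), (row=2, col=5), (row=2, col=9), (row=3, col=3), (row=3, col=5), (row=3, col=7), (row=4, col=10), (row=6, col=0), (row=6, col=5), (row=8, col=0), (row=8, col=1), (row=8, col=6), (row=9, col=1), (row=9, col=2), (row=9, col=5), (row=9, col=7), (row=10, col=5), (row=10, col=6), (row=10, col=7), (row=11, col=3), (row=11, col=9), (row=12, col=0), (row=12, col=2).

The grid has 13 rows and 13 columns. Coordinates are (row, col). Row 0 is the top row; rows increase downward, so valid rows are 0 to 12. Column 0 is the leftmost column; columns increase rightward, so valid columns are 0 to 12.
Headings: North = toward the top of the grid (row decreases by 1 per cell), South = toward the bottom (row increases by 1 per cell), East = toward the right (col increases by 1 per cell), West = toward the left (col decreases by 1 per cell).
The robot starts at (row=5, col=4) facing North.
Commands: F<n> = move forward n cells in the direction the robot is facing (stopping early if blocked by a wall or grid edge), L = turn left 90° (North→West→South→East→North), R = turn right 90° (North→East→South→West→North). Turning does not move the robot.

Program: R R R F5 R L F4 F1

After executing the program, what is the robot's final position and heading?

Start: (row=5, col=4), facing North
  R: turn right, now facing East
  R: turn right, now facing South
  R: turn right, now facing West
  F5: move forward 4/5 (blocked), now at (row=5, col=0)
  R: turn right, now facing North
  L: turn left, now facing West
  F4: move forward 0/4 (blocked), now at (row=5, col=0)
  F1: move forward 0/1 (blocked), now at (row=5, col=0)
Final: (row=5, col=0), facing West

Answer: Final position: (row=5, col=0), facing West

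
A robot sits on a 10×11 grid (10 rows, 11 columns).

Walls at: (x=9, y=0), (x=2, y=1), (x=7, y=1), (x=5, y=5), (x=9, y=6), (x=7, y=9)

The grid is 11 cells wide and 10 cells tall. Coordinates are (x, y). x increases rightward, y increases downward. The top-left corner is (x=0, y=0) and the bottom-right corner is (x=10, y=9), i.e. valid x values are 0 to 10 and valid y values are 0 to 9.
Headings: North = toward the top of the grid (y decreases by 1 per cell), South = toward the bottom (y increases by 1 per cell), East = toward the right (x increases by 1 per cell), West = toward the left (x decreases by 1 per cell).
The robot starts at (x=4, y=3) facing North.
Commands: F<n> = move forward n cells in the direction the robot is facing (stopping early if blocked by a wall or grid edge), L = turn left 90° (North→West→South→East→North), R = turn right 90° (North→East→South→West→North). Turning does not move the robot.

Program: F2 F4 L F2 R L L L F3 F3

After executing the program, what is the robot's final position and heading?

Answer: Final position: (x=8, y=0), facing East

Derivation:
Start: (x=4, y=3), facing North
  F2: move forward 2, now at (x=4, y=1)
  F4: move forward 1/4 (blocked), now at (x=4, y=0)
  L: turn left, now facing West
  F2: move forward 2, now at (x=2, y=0)
  R: turn right, now facing North
  L: turn left, now facing West
  L: turn left, now facing South
  L: turn left, now facing East
  F3: move forward 3, now at (x=5, y=0)
  F3: move forward 3, now at (x=8, y=0)
Final: (x=8, y=0), facing East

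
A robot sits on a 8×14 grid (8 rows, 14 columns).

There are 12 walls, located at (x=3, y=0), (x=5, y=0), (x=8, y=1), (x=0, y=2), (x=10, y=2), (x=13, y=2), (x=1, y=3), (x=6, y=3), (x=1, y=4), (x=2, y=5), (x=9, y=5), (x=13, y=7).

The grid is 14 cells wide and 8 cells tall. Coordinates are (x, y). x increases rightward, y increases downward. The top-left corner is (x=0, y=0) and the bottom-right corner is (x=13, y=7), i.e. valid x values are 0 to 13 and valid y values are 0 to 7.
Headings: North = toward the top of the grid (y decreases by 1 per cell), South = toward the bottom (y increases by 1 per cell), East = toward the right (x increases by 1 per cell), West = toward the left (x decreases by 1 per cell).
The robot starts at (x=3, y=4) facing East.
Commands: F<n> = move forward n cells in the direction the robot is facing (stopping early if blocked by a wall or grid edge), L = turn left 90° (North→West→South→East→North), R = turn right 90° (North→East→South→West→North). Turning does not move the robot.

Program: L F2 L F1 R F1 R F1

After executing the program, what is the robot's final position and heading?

Answer: Final position: (x=3, y=1), facing East

Derivation:
Start: (x=3, y=4), facing East
  L: turn left, now facing North
  F2: move forward 2, now at (x=3, y=2)
  L: turn left, now facing West
  F1: move forward 1, now at (x=2, y=2)
  R: turn right, now facing North
  F1: move forward 1, now at (x=2, y=1)
  R: turn right, now facing East
  F1: move forward 1, now at (x=3, y=1)
Final: (x=3, y=1), facing East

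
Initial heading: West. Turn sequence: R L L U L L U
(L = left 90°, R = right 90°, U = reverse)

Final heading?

Start: West
  R (right (90° clockwise)) -> North
  L (left (90° counter-clockwise)) -> West
  L (left (90° counter-clockwise)) -> South
  U (U-turn (180°)) -> North
  L (left (90° counter-clockwise)) -> West
  L (left (90° counter-clockwise)) -> South
  U (U-turn (180°)) -> North
Final: North

Answer: Final heading: North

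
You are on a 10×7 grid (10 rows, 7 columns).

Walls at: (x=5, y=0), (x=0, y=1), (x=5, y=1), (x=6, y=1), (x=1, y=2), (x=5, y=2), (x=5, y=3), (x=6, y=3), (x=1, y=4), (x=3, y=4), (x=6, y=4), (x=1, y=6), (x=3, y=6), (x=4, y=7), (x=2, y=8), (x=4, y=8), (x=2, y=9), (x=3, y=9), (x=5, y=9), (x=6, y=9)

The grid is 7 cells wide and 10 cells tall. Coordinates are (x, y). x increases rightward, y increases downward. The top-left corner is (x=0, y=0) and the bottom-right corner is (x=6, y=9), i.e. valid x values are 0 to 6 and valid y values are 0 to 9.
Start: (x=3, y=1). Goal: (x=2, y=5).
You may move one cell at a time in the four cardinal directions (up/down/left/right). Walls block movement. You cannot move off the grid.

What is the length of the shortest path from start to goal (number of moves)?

Answer: Shortest path length: 5

Derivation:
BFS from (x=3, y=1) until reaching (x=2, y=5):
  Distance 0: (x=3, y=1)
  Distance 1: (x=3, y=0), (x=2, y=1), (x=4, y=1), (x=3, y=2)
  Distance 2: (x=2, y=0), (x=4, y=0), (x=1, y=1), (x=2, y=2), (x=4, y=2), (x=3, y=3)
  Distance 3: (x=1, y=0), (x=2, y=3), (x=4, y=3)
  Distance 4: (x=0, y=0), (x=1, y=3), (x=2, y=4), (x=4, y=4)
  Distance 5: (x=0, y=3), (x=5, y=4), (x=2, y=5), (x=4, y=5)  <- goal reached here
One shortest path (5 moves): (x=3, y=1) -> (x=2, y=1) -> (x=2, y=2) -> (x=2, y=3) -> (x=2, y=4) -> (x=2, y=5)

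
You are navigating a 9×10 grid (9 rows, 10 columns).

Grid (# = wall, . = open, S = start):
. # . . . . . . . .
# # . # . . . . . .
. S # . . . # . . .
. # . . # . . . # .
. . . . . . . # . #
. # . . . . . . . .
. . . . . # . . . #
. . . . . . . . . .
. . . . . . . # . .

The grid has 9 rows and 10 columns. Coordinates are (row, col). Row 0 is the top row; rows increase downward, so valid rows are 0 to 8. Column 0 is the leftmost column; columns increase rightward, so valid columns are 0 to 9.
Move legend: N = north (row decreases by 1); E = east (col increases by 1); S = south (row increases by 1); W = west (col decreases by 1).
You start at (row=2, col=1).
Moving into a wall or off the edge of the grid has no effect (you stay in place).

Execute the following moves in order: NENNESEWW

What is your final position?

Answer: Final position: (row=2, col=0)

Derivation:
Start: (row=2, col=1)
  N (north): blocked, stay at (row=2, col=1)
  E (east): blocked, stay at (row=2, col=1)
  N (north): blocked, stay at (row=2, col=1)
  N (north): blocked, stay at (row=2, col=1)
  E (east): blocked, stay at (row=2, col=1)
  S (south): blocked, stay at (row=2, col=1)
  E (east): blocked, stay at (row=2, col=1)
  W (west): (row=2, col=1) -> (row=2, col=0)
  W (west): blocked, stay at (row=2, col=0)
Final: (row=2, col=0)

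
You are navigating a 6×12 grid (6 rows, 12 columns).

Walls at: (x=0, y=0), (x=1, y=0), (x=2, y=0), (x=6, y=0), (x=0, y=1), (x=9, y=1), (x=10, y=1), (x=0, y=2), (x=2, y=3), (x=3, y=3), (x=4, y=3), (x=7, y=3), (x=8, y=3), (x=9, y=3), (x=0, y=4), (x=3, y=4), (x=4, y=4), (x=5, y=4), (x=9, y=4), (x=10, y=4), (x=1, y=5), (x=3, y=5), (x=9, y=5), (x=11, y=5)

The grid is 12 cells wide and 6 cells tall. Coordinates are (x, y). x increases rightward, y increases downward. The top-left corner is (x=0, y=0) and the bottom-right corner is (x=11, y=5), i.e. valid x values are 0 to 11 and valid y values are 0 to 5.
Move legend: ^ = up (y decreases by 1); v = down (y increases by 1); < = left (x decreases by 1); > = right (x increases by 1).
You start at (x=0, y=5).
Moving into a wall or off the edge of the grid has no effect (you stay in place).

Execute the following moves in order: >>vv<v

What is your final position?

Start: (x=0, y=5)
  > (right): blocked, stay at (x=0, y=5)
  > (right): blocked, stay at (x=0, y=5)
  v (down): blocked, stay at (x=0, y=5)
  v (down): blocked, stay at (x=0, y=5)
  < (left): blocked, stay at (x=0, y=5)
  v (down): blocked, stay at (x=0, y=5)
Final: (x=0, y=5)

Answer: Final position: (x=0, y=5)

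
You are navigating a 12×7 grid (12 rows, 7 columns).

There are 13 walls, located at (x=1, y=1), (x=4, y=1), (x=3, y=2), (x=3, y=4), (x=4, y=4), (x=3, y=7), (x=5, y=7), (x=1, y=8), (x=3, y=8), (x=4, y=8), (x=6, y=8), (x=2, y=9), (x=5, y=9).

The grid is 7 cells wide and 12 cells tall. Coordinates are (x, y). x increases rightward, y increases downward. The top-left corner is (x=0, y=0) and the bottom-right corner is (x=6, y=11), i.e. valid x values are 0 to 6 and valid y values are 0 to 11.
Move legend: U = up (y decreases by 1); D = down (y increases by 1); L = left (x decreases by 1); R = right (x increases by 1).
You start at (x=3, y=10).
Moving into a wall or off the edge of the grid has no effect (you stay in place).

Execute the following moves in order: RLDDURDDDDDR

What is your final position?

Start: (x=3, y=10)
  R (right): (x=3, y=10) -> (x=4, y=10)
  L (left): (x=4, y=10) -> (x=3, y=10)
  D (down): (x=3, y=10) -> (x=3, y=11)
  D (down): blocked, stay at (x=3, y=11)
  U (up): (x=3, y=11) -> (x=3, y=10)
  R (right): (x=3, y=10) -> (x=4, y=10)
  D (down): (x=4, y=10) -> (x=4, y=11)
  [×4]D (down): blocked, stay at (x=4, y=11)
  R (right): (x=4, y=11) -> (x=5, y=11)
Final: (x=5, y=11)

Answer: Final position: (x=5, y=11)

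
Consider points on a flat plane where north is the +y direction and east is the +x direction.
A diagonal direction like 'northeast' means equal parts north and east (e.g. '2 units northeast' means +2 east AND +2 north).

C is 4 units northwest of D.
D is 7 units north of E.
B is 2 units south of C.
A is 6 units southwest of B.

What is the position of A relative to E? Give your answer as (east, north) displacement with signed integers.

Place E at the origin (east=0, north=0).
  D is 7 units north of E: delta (east=+0, north=+7); D at (east=0, north=7).
  C is 4 units northwest of D: delta (east=-4, north=+4); C at (east=-4, north=11).
  B is 2 units south of C: delta (east=+0, north=-2); B at (east=-4, north=9).
  A is 6 units southwest of B: delta (east=-6, north=-6); A at (east=-10, north=3).
Therefore A relative to E: (east=-10, north=3).

Answer: A is at (east=-10, north=3) relative to E.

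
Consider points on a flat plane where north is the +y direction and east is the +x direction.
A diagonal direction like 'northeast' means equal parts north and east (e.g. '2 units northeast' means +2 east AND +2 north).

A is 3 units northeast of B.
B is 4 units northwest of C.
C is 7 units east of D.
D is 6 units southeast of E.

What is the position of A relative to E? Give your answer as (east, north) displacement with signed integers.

Answer: A is at (east=12, north=1) relative to E.

Derivation:
Place E at the origin (east=0, north=0).
  D is 6 units southeast of E: delta (east=+6, north=-6); D at (east=6, north=-6).
  C is 7 units east of D: delta (east=+7, north=+0); C at (east=13, north=-6).
  B is 4 units northwest of C: delta (east=-4, north=+4); B at (east=9, north=-2).
  A is 3 units northeast of B: delta (east=+3, north=+3); A at (east=12, north=1).
Therefore A relative to E: (east=12, north=1).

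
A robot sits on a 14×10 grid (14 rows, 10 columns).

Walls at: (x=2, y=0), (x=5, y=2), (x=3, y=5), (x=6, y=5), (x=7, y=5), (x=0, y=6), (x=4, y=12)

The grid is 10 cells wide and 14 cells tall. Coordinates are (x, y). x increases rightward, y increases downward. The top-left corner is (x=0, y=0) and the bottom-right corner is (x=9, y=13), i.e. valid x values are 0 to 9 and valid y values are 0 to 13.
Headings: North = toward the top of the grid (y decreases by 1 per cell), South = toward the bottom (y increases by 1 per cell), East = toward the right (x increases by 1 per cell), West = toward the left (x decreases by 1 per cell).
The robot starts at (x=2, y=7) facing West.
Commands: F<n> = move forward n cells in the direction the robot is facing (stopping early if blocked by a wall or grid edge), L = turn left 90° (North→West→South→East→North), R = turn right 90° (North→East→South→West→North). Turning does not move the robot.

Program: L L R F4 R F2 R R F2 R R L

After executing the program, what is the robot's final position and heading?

Start: (x=2, y=7), facing West
  L: turn left, now facing South
  L: turn left, now facing East
  R: turn right, now facing South
  F4: move forward 4, now at (x=2, y=11)
  R: turn right, now facing West
  F2: move forward 2, now at (x=0, y=11)
  R: turn right, now facing North
  R: turn right, now facing East
  F2: move forward 2, now at (x=2, y=11)
  R: turn right, now facing South
  R: turn right, now facing West
  L: turn left, now facing South
Final: (x=2, y=11), facing South

Answer: Final position: (x=2, y=11), facing South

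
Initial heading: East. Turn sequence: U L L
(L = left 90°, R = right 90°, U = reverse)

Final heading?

Start: East
  U (U-turn (180°)) -> West
  L (left (90° counter-clockwise)) -> South
  L (left (90° counter-clockwise)) -> East
Final: East

Answer: Final heading: East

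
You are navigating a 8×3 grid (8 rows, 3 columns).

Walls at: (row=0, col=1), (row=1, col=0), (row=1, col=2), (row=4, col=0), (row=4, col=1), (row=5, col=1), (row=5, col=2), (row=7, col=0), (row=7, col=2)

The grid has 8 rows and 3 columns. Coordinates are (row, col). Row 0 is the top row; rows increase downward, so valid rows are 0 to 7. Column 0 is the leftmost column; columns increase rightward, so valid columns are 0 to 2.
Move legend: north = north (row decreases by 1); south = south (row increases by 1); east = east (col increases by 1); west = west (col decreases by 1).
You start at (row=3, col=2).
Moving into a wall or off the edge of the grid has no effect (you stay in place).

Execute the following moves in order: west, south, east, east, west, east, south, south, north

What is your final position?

Start: (row=3, col=2)
  west (west): (row=3, col=2) -> (row=3, col=1)
  south (south): blocked, stay at (row=3, col=1)
  east (east): (row=3, col=1) -> (row=3, col=2)
  east (east): blocked, stay at (row=3, col=2)
  west (west): (row=3, col=2) -> (row=3, col=1)
  east (east): (row=3, col=1) -> (row=3, col=2)
  south (south): (row=3, col=2) -> (row=4, col=2)
  south (south): blocked, stay at (row=4, col=2)
  north (north): (row=4, col=2) -> (row=3, col=2)
Final: (row=3, col=2)

Answer: Final position: (row=3, col=2)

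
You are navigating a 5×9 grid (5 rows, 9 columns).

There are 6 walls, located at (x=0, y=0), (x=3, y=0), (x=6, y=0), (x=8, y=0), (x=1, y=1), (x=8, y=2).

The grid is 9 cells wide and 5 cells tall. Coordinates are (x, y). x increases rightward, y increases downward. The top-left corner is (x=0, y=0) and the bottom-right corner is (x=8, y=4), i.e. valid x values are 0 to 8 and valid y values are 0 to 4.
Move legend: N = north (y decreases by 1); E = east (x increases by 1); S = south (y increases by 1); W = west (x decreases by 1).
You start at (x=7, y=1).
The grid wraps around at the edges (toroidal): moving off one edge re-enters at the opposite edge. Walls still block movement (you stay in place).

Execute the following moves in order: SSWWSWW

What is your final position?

Start: (x=7, y=1)
  S (south): (x=7, y=1) -> (x=7, y=2)
  S (south): (x=7, y=2) -> (x=7, y=3)
  W (west): (x=7, y=3) -> (x=6, y=3)
  W (west): (x=6, y=3) -> (x=5, y=3)
  S (south): (x=5, y=3) -> (x=5, y=4)
  W (west): (x=5, y=4) -> (x=4, y=4)
  W (west): (x=4, y=4) -> (x=3, y=4)
Final: (x=3, y=4)

Answer: Final position: (x=3, y=4)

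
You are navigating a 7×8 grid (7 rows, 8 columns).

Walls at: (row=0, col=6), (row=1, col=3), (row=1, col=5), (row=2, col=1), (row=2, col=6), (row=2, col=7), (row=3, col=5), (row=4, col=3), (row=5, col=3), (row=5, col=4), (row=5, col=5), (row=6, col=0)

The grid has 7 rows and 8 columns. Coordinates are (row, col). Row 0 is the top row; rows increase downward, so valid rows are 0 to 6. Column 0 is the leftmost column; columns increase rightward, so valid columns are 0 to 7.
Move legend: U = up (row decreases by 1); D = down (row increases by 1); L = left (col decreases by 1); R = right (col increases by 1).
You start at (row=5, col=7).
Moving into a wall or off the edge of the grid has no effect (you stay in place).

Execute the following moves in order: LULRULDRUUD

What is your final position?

Start: (row=5, col=7)
  L (left): (row=5, col=7) -> (row=5, col=6)
  U (up): (row=5, col=6) -> (row=4, col=6)
  L (left): (row=4, col=6) -> (row=4, col=5)
  R (right): (row=4, col=5) -> (row=4, col=6)
  U (up): (row=4, col=6) -> (row=3, col=6)
  L (left): blocked, stay at (row=3, col=6)
  D (down): (row=3, col=6) -> (row=4, col=6)
  R (right): (row=4, col=6) -> (row=4, col=7)
  U (up): (row=4, col=7) -> (row=3, col=7)
  U (up): blocked, stay at (row=3, col=7)
  D (down): (row=3, col=7) -> (row=4, col=7)
Final: (row=4, col=7)

Answer: Final position: (row=4, col=7)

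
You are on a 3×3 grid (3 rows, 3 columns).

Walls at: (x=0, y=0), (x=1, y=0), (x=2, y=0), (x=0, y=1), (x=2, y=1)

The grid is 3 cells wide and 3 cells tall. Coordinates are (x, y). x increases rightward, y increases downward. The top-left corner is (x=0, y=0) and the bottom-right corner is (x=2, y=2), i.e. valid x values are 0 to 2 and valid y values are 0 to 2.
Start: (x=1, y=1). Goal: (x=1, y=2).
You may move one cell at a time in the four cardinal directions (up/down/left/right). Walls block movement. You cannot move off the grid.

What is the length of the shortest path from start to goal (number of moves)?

Answer: Shortest path length: 1

Derivation:
BFS from (x=1, y=1) until reaching (x=1, y=2):
  Distance 0: (x=1, y=1)
  Distance 1: (x=1, y=2)  <- goal reached here
One shortest path (1 moves): (x=1, y=1) -> (x=1, y=2)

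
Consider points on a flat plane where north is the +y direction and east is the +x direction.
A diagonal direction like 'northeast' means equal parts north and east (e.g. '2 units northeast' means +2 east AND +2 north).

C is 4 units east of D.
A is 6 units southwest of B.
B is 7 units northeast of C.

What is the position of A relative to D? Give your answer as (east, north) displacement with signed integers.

Place D at the origin (east=0, north=0).
  C is 4 units east of D: delta (east=+4, north=+0); C at (east=4, north=0).
  B is 7 units northeast of C: delta (east=+7, north=+7); B at (east=11, north=7).
  A is 6 units southwest of B: delta (east=-6, north=-6); A at (east=5, north=1).
Therefore A relative to D: (east=5, north=1).

Answer: A is at (east=5, north=1) relative to D.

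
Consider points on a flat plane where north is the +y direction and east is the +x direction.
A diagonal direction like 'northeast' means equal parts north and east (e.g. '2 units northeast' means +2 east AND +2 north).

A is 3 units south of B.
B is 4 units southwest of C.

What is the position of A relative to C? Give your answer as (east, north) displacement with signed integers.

Place C at the origin (east=0, north=0).
  B is 4 units southwest of C: delta (east=-4, north=-4); B at (east=-4, north=-4).
  A is 3 units south of B: delta (east=+0, north=-3); A at (east=-4, north=-7).
Therefore A relative to C: (east=-4, north=-7).

Answer: A is at (east=-4, north=-7) relative to C.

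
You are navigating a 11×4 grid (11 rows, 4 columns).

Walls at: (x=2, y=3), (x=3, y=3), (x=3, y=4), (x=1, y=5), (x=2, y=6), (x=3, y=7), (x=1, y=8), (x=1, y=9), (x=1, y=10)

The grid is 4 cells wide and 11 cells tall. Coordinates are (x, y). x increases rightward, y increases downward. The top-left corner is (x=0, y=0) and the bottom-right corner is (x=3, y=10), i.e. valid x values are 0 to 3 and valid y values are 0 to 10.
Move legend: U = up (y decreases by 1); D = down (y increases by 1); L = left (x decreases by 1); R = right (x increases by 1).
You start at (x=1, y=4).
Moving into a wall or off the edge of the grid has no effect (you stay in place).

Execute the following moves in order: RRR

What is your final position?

Answer: Final position: (x=2, y=4)

Derivation:
Start: (x=1, y=4)
  R (right): (x=1, y=4) -> (x=2, y=4)
  R (right): blocked, stay at (x=2, y=4)
  R (right): blocked, stay at (x=2, y=4)
Final: (x=2, y=4)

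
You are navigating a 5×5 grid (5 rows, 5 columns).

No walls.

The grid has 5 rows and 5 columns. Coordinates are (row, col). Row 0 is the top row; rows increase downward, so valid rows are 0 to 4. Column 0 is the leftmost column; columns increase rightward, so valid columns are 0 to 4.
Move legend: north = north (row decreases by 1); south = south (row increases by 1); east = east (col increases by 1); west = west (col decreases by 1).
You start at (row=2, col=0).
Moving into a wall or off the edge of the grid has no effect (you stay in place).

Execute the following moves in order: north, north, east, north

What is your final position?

Start: (row=2, col=0)
  north (north): (row=2, col=0) -> (row=1, col=0)
  north (north): (row=1, col=0) -> (row=0, col=0)
  east (east): (row=0, col=0) -> (row=0, col=1)
  north (north): blocked, stay at (row=0, col=1)
Final: (row=0, col=1)

Answer: Final position: (row=0, col=1)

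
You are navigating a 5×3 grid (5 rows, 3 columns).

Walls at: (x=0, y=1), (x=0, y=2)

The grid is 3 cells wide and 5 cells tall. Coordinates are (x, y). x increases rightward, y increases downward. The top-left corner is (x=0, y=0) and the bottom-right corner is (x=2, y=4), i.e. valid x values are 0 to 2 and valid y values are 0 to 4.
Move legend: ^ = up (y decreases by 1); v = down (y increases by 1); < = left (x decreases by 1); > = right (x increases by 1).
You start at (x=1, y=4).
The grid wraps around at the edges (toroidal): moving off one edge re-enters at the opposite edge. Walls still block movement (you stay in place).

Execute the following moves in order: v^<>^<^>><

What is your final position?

Answer: Final position: (x=1, y=3)

Derivation:
Start: (x=1, y=4)
  v (down): (x=1, y=4) -> (x=1, y=0)
  ^ (up): (x=1, y=0) -> (x=1, y=4)
  < (left): (x=1, y=4) -> (x=0, y=4)
  > (right): (x=0, y=4) -> (x=1, y=4)
  ^ (up): (x=1, y=4) -> (x=1, y=3)
  < (left): (x=1, y=3) -> (x=0, y=3)
  ^ (up): blocked, stay at (x=0, y=3)
  > (right): (x=0, y=3) -> (x=1, y=3)
  > (right): (x=1, y=3) -> (x=2, y=3)
  < (left): (x=2, y=3) -> (x=1, y=3)
Final: (x=1, y=3)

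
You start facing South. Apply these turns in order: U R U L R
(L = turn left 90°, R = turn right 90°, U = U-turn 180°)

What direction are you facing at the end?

Start: South
  U (U-turn (180°)) -> North
  R (right (90° clockwise)) -> East
  U (U-turn (180°)) -> West
  L (left (90° counter-clockwise)) -> South
  R (right (90° clockwise)) -> West
Final: West

Answer: Final heading: West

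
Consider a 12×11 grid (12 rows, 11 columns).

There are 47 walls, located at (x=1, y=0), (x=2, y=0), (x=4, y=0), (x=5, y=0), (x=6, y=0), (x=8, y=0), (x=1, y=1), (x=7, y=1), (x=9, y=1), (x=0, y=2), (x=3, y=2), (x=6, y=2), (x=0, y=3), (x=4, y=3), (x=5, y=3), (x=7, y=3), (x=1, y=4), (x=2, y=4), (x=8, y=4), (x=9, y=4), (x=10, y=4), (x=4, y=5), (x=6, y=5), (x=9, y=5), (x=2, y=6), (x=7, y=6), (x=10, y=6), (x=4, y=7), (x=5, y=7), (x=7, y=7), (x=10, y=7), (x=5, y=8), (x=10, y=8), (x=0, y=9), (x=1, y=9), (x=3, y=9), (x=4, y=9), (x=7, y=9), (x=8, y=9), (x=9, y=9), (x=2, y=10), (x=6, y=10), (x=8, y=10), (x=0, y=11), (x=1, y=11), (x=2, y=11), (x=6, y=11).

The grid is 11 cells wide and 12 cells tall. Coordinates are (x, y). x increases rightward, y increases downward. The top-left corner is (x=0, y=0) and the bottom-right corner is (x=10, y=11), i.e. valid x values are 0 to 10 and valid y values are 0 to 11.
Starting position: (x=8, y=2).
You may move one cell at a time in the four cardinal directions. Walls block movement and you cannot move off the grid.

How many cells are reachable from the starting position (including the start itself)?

BFS flood-fill from (x=8, y=2):
  Distance 0: (x=8, y=2)
  Distance 1: (x=8, y=1), (x=7, y=2), (x=9, y=2), (x=8, y=3)
  Distance 2: (x=10, y=2), (x=9, y=3)
  Distance 3: (x=10, y=1), (x=10, y=3)
  Distance 4: (x=10, y=0)
  Distance 5: (x=9, y=0)
Total reachable: 11 (grid has 85 open cells total)

Answer: Reachable cells: 11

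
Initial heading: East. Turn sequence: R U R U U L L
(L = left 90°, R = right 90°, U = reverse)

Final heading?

Start: East
  R (right (90° clockwise)) -> South
  U (U-turn (180°)) -> North
  R (right (90° clockwise)) -> East
  U (U-turn (180°)) -> West
  U (U-turn (180°)) -> East
  L (left (90° counter-clockwise)) -> North
  L (left (90° counter-clockwise)) -> West
Final: West

Answer: Final heading: West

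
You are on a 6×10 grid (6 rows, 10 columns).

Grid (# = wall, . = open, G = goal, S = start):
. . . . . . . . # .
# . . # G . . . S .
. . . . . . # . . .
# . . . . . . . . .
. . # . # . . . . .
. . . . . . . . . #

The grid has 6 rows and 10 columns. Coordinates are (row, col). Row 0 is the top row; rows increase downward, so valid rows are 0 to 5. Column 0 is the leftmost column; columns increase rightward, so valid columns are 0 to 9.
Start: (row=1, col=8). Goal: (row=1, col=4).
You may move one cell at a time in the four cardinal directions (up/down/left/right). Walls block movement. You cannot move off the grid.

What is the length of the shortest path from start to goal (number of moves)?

Answer: Shortest path length: 4

Derivation:
BFS from (row=1, col=8) until reaching (row=1, col=4):
  Distance 0: (row=1, col=8)
  Distance 1: (row=1, col=7), (row=1, col=9), (row=2, col=8)
  Distance 2: (row=0, col=7), (row=0, col=9), (row=1, col=6), (row=2, col=7), (row=2, col=9), (row=3, col=8)
  Distance 3: (row=0, col=6), (row=1, col=5), (row=3, col=7), (row=3, col=9), (row=4, col=8)
  Distance 4: (row=0, col=5), (row=1, col=4), (row=2, col=5), (row=3, col=6), (row=4, col=7), (row=4, col=9), (row=5, col=8)  <- goal reached here
One shortest path (4 moves): (row=1, col=8) -> (row=1, col=7) -> (row=1, col=6) -> (row=1, col=5) -> (row=1, col=4)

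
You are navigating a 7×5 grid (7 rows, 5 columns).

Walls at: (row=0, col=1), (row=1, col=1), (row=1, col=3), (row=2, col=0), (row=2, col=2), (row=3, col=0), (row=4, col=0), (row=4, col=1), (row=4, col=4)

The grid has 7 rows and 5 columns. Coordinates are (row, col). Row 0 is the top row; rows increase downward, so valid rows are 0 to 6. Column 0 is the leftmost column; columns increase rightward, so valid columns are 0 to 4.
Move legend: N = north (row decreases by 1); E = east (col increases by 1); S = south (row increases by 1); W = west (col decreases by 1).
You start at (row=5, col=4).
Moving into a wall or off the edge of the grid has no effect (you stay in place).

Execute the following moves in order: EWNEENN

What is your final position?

Answer: Final position: (row=2, col=3)

Derivation:
Start: (row=5, col=4)
  E (east): blocked, stay at (row=5, col=4)
  W (west): (row=5, col=4) -> (row=5, col=3)
  N (north): (row=5, col=3) -> (row=4, col=3)
  E (east): blocked, stay at (row=4, col=3)
  E (east): blocked, stay at (row=4, col=3)
  N (north): (row=4, col=3) -> (row=3, col=3)
  N (north): (row=3, col=3) -> (row=2, col=3)
Final: (row=2, col=3)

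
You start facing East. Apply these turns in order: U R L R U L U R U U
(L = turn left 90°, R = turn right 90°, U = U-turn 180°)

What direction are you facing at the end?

Answer: Final heading: North

Derivation:
Start: East
  U (U-turn (180°)) -> West
  R (right (90° clockwise)) -> North
  L (left (90° counter-clockwise)) -> West
  R (right (90° clockwise)) -> North
  U (U-turn (180°)) -> South
  L (left (90° counter-clockwise)) -> East
  U (U-turn (180°)) -> West
  R (right (90° clockwise)) -> North
  U (U-turn (180°)) -> South
  U (U-turn (180°)) -> North
Final: North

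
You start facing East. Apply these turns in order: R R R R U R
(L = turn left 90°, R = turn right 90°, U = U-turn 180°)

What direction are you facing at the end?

Start: East
  R (right (90° clockwise)) -> South
  R (right (90° clockwise)) -> West
  R (right (90° clockwise)) -> North
  R (right (90° clockwise)) -> East
  U (U-turn (180°)) -> West
  R (right (90° clockwise)) -> North
Final: North

Answer: Final heading: North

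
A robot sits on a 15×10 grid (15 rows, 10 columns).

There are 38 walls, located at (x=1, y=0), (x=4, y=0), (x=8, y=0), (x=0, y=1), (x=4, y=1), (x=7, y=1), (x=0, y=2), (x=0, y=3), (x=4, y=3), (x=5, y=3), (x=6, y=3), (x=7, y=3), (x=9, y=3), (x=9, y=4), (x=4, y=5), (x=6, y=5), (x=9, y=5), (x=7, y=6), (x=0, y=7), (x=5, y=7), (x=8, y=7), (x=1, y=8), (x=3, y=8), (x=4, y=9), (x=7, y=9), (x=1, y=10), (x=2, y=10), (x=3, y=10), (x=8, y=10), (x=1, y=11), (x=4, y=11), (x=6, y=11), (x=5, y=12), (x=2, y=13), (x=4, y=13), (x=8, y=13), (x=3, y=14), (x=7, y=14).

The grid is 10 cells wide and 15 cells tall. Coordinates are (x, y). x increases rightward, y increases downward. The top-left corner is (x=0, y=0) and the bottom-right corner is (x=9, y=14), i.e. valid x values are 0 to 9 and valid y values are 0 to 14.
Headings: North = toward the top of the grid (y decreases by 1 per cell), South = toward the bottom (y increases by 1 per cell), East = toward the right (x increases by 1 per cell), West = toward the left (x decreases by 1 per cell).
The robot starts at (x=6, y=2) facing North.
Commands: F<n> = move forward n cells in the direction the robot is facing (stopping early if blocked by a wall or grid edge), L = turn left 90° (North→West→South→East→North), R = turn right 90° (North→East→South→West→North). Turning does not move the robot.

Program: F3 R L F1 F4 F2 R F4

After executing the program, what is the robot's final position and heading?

Answer: Final position: (x=7, y=0), facing East

Derivation:
Start: (x=6, y=2), facing North
  F3: move forward 2/3 (blocked), now at (x=6, y=0)
  R: turn right, now facing East
  L: turn left, now facing North
  F1: move forward 0/1 (blocked), now at (x=6, y=0)
  F4: move forward 0/4 (blocked), now at (x=6, y=0)
  F2: move forward 0/2 (blocked), now at (x=6, y=0)
  R: turn right, now facing East
  F4: move forward 1/4 (blocked), now at (x=7, y=0)
Final: (x=7, y=0), facing East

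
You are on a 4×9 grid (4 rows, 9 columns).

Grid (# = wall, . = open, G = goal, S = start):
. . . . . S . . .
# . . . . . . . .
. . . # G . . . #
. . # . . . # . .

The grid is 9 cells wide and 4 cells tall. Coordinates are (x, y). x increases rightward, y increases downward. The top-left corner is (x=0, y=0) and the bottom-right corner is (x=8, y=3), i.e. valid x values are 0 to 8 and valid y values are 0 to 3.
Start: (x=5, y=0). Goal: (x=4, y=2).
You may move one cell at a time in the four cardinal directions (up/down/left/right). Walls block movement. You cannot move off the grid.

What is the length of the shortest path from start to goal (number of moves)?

Answer: Shortest path length: 3

Derivation:
BFS from (x=5, y=0) until reaching (x=4, y=2):
  Distance 0: (x=5, y=0)
  Distance 1: (x=4, y=0), (x=6, y=0), (x=5, y=1)
  Distance 2: (x=3, y=0), (x=7, y=0), (x=4, y=1), (x=6, y=1), (x=5, y=2)
  Distance 3: (x=2, y=0), (x=8, y=0), (x=3, y=1), (x=7, y=1), (x=4, y=2), (x=6, y=2), (x=5, y=3)  <- goal reached here
One shortest path (3 moves): (x=5, y=0) -> (x=4, y=0) -> (x=4, y=1) -> (x=4, y=2)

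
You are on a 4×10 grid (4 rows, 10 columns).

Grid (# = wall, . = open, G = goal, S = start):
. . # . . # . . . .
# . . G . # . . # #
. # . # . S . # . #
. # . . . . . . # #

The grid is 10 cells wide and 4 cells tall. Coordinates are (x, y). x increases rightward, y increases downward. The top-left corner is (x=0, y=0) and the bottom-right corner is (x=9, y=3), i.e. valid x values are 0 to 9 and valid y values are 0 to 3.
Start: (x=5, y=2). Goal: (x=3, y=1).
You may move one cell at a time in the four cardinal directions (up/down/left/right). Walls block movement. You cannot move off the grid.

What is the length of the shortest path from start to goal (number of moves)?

Answer: Shortest path length: 3

Derivation:
BFS from (x=5, y=2) until reaching (x=3, y=1):
  Distance 0: (x=5, y=2)
  Distance 1: (x=4, y=2), (x=6, y=2), (x=5, y=3)
  Distance 2: (x=4, y=1), (x=6, y=1), (x=4, y=3), (x=6, y=3)
  Distance 3: (x=4, y=0), (x=6, y=0), (x=3, y=1), (x=7, y=1), (x=3, y=3), (x=7, y=3)  <- goal reached here
One shortest path (3 moves): (x=5, y=2) -> (x=4, y=2) -> (x=4, y=1) -> (x=3, y=1)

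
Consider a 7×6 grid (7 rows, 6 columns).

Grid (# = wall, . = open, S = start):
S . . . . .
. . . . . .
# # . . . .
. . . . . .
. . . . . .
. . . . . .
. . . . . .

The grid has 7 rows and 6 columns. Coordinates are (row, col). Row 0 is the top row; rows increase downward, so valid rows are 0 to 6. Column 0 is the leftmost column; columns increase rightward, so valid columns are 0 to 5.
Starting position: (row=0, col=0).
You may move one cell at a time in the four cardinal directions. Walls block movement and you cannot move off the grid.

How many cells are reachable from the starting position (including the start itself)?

BFS flood-fill from (row=0, col=0):
  Distance 0: (row=0, col=0)
  Distance 1: (row=0, col=1), (row=1, col=0)
  Distance 2: (row=0, col=2), (row=1, col=1)
  Distance 3: (row=0, col=3), (row=1, col=2)
  Distance 4: (row=0, col=4), (row=1, col=3), (row=2, col=2)
  Distance 5: (row=0, col=5), (row=1, col=4), (row=2, col=3), (row=3, col=2)
  Distance 6: (row=1, col=5), (row=2, col=4), (row=3, col=1), (row=3, col=3), (row=4, col=2)
  Distance 7: (row=2, col=5), (row=3, col=0), (row=3, col=4), (row=4, col=1), (row=4, col=3), (row=5, col=2)
  Distance 8: (row=3, col=5), (row=4, col=0), (row=4, col=4), (row=5, col=1), (row=5, col=3), (row=6, col=2)
  Distance 9: (row=4, col=5), (row=5, col=0), (row=5, col=4), (row=6, col=1), (row=6, col=3)
  Distance 10: (row=5, col=5), (row=6, col=0), (row=6, col=4)
  Distance 11: (row=6, col=5)
Total reachable: 40 (grid has 40 open cells total)

Answer: Reachable cells: 40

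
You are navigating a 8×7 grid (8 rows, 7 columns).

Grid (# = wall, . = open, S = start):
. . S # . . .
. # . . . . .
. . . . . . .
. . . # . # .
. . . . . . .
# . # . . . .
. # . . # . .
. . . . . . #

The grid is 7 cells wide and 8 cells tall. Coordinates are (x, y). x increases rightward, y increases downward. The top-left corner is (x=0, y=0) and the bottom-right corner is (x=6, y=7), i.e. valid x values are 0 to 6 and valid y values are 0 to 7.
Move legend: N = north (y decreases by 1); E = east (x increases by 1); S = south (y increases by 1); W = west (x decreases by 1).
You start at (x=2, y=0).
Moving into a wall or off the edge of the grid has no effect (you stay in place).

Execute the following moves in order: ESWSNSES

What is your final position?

Answer: Final position: (x=3, y=2)

Derivation:
Start: (x=2, y=0)
  E (east): blocked, stay at (x=2, y=0)
  S (south): (x=2, y=0) -> (x=2, y=1)
  W (west): blocked, stay at (x=2, y=1)
  S (south): (x=2, y=1) -> (x=2, y=2)
  N (north): (x=2, y=2) -> (x=2, y=1)
  S (south): (x=2, y=1) -> (x=2, y=2)
  E (east): (x=2, y=2) -> (x=3, y=2)
  S (south): blocked, stay at (x=3, y=2)
Final: (x=3, y=2)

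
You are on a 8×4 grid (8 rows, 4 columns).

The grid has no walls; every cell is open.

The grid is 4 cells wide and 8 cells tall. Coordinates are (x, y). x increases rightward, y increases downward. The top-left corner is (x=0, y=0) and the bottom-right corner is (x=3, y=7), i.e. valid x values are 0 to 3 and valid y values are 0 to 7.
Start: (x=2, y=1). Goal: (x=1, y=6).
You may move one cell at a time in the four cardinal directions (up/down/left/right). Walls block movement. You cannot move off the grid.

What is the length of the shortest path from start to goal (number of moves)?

BFS from (x=2, y=1) until reaching (x=1, y=6):
  Distance 0: (x=2, y=1)
  Distance 1: (x=2, y=0), (x=1, y=1), (x=3, y=1), (x=2, y=2)
  Distance 2: (x=1, y=0), (x=3, y=0), (x=0, y=1), (x=1, y=2), (x=3, y=2), (x=2, y=3)
  Distance 3: (x=0, y=0), (x=0, y=2), (x=1, y=3), (x=3, y=3), (x=2, y=4)
  Distance 4: (x=0, y=3), (x=1, y=4), (x=3, y=4), (x=2, y=5)
  Distance 5: (x=0, y=4), (x=1, y=5), (x=3, y=5), (x=2, y=6)
  Distance 6: (x=0, y=5), (x=1, y=6), (x=3, y=6), (x=2, y=7)  <- goal reached here
One shortest path (6 moves): (x=2, y=1) -> (x=1, y=1) -> (x=1, y=2) -> (x=1, y=3) -> (x=1, y=4) -> (x=1, y=5) -> (x=1, y=6)

Answer: Shortest path length: 6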